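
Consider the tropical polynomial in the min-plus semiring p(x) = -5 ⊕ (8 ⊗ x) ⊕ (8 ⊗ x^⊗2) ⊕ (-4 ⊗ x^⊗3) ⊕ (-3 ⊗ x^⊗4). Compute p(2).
p(2) = -5

A tropical monomial a ⊗ x^⊗i evaluates to a + i · x. Evaluating each term at x = 2:
  Term 0 contributes -5 + 0 · 2 = -5
  Term 1 contributes 8 + 1 · 2 = 10
  Term 2 contributes 8 + 2 · 2 = 12
  Term 3 contributes -4 + 3 · 2 = 2
  Term 4 contributes -3 + 4 · 2 = 5
p(2) = ⊕ of these = min[-5, 10, 12, 2, 5] = -5.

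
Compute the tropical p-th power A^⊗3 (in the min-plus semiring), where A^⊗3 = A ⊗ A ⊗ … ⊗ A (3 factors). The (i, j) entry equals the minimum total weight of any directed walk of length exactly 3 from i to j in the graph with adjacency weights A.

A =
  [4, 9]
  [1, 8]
A^⊗3 =
  [12, 17]
  [9, 14]

Each entry (A^⊗3)_ij equals the minimum over all length-3 walks i = v_0 → v_1 → … → v_3 = j of Σ_t A[v_t][v_{t+1}]. For example, for (i, j) = (0, 1) we minimise over 4 possible intermediate vertex sequences; the minimum is 17, attained along the walk 0 → 0 → 0 → 1.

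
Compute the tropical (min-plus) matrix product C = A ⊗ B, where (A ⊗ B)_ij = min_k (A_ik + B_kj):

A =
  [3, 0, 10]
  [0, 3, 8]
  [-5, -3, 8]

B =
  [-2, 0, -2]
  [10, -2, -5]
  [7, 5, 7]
A ⊗ B =
  [1, -2, -5]
  [-2, 0, -2]
  [-7, -5, -8]

Apply the min-plus product entry-by-entry:
  C[0][0] = min over k of (A[0][0] + B[0][0] = 3 + -2 = 1, A[0][1] + B[1][0] = 0 + 10 = 10, A[0][2] + B[2][0] = 10 + 7 = 17) = 1 (attained at k = 0)
  C[0][1] = min over k of (A[0][0] + B[0][1] = 3 + 0 = 3, A[0][1] + B[1][1] = 0 + -2 = -2, A[0][2] + B[2][1] = 10 + 5 = 15) = -2 (attained at k = 1)
  C[0][2] = min over k of (A[0][0] + B[0][2] = 3 + -2 = 1, A[0][1] + B[1][2] = 0 + -5 = -5, A[0][2] + B[2][2] = 10 + 7 = 17) = -5 (attained at k = 1)
  C[1][0] = min over k of (A[1][0] + B[0][0] = 0 + -2 = -2, A[1][1] + B[1][0] = 3 + 10 = 13, A[1][2] + B[2][0] = 8 + 7 = 15) = -2 (attained at k = 0)
  C[1][1] = min over k of (A[1][0] + B[0][1] = 0 + 0 = 0, A[1][1] + B[1][1] = 3 + -2 = 1, A[1][2] + B[2][1] = 8 + 5 = 13) = 0 (attained at k = 0)
  C[1][2] = min over k of (A[1][0] + B[0][2] = 0 + -2 = -2, A[1][1] + B[1][2] = 3 + -5 = -2, A[1][2] + B[2][2] = 8 + 7 = 15) = -2 (attained at k = 0)
  C[2][0] = min over k of (A[2][0] + B[0][0] = -5 + -2 = -7, A[2][1] + B[1][0] = -3 + 10 = 7, A[2][2] + B[2][0] = 8 + 7 = 15) = -7 (attained at k = 0)
  C[2][1] = min over k of (A[2][0] + B[0][1] = -5 + 0 = -5, A[2][1] + B[1][1] = -3 + -2 = -5, A[2][2] + B[2][1] = 8 + 5 = 13) = -5 (attained at k = 0)
  C[2][2] = min over k of (A[2][0] + B[0][2] = -5 + -2 = -7, A[2][1] + B[1][2] = -3 + -5 = -8, A[2][2] + B[2][2] = 8 + 7 = 15) = -8 (attained at k = 1)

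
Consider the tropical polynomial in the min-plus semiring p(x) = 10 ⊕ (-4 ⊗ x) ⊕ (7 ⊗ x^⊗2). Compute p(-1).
p(-1) = -5

A tropical monomial a ⊗ x^⊗i evaluates to a + i · x. Evaluating each term at x = -1:
  Term 0 contributes 10 + 0 · -1 = 10
  Term 1 contributes -4 + 1 · -1 = -5
  Term 2 contributes 7 + 2 · -1 = 5
p(-1) = ⊕ of these = min[10, -5, 5] = -5.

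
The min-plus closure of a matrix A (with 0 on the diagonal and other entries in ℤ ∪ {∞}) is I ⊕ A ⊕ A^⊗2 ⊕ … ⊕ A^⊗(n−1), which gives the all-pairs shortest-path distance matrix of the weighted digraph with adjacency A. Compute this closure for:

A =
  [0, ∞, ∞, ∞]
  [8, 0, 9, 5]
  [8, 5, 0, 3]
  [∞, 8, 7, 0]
Closure =
  [0, ∞, ∞, ∞]
  [8, 0, 9, 5]
  [8, 5, 0, 3]
  [15, 8, 7, 0]

This is the Floyd-Warshall all-pairs shortest-path computation. For each intermediate vertex k = 0, 1, …, 3, update dist[i][j] ← min(dist[i][j], dist[i][k] + dist[k][j]). The final matrix gives, for each (i, j), the minimum total weight of any directed path from i to j (possibly empty when i = j).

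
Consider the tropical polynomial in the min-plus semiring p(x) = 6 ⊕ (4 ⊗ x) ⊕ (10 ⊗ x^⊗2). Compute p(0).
p(0) = 4

A tropical monomial a ⊗ x^⊗i evaluates to a + i · x. Evaluating each term at x = 0:
  Term 0 contributes 6 + 0 · 0 = 6
  Term 1 contributes 4 + 1 · 0 = 4
  Term 2 contributes 10 + 2 · 0 = 10
p(0) = ⊕ of these = min[6, 4, 10] = 4.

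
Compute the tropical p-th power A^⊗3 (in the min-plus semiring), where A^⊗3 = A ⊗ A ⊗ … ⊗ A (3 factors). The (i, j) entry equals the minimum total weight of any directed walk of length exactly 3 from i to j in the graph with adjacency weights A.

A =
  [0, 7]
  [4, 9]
A^⊗3 =
  [0, 7]
  [4, 11]

Each entry (A^⊗3)_ij equals the minimum over all length-3 walks i = v_0 → v_1 → … → v_3 = j of Σ_t A[v_t][v_{t+1}]. For example, for (i, j) = (0, 1) we minimise over 4 possible intermediate vertex sequences; the minimum is 7, attained along the walk 0 → 0 → 0 → 1.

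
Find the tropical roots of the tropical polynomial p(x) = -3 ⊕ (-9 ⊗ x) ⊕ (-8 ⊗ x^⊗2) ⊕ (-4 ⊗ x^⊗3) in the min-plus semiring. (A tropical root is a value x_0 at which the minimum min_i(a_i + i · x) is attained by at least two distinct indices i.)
Roots: {-4, -1, 6}

Each tropical root is a break point of the lower envelope of the lines y = a_i + i · x (there are 4 lines, with slopes 0, 1, ..., 3). Only the lines that attain the minimum somewhere contribute to roots; other lines are dominated. Here the surviving (envelope) indices are i = 3, i = 2, i = 1, i = 0.
Intersections between consecutive envelope lines give the roots: for adjacent envelope indices i < j the intersection is x = (a_i − a_j) / (j − i). Reading off the sorted break points: {-4, -1, 6}.
Verification: at each break x_0, at least two indices attain the minimum of min_i(a_i + i · x_0).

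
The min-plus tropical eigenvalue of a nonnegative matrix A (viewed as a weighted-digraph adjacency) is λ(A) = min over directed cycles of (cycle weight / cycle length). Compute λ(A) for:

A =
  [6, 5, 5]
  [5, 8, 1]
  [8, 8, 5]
λ(A) = 9/2

Enumerate directed cycles and compute their means (weight / length). Sample:
  cycle 0 → 0: weight = 6, length = 1, mean = 6/1 ≈ 6.000
  cycle 1 → 1: weight = 8, length = 1, mean = 8/1 ≈ 8.000
  cycle 2 → 2: weight = 5, length = 1, mean = 5/1 ≈ 5.000
  cycle 0 → 1 → 0: weight = 10, length = 2, mean = 10/2 ≈ 5.000
  cycle 0 → 2 → 0: weight = 13, length = 2, mean = 13/2 ≈ 6.500
  cycle 1 → 0 → 1: weight = 10, length = 2, mean = 10/2 ≈ 5.000
Minimum mean = 4.500, attained e.g. along the cycle 1 → 2 → 1 with weight 9 and length 2. So λ(A) = 9/2 = 9/2.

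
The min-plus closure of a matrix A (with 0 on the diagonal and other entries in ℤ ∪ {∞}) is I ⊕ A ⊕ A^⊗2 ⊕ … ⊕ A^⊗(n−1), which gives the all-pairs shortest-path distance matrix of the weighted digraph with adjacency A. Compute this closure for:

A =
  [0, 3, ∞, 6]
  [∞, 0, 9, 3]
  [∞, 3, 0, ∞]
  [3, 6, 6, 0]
Closure =
  [0, 3, 12, 6]
  [6, 0, 9, 3]
  [9, 3, 0, 6]
  [3, 6, 6, 0]

This is the Floyd-Warshall all-pairs shortest-path computation. For each intermediate vertex k = 0, 1, …, 3, update dist[i][j] ← min(dist[i][j], dist[i][k] + dist[k][j]). The final matrix gives, for each (i, j), the minimum total weight of any directed path from i to j (possibly empty when i = j).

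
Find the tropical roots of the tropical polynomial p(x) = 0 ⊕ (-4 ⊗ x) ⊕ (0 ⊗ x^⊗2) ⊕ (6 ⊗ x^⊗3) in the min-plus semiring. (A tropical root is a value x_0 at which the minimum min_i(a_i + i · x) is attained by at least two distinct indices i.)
Roots: {-6, -4, 4}

Each tropical root is a break point of the lower envelope of the lines y = a_i + i · x (there are 4 lines, with slopes 0, 1, ..., 3). Only the lines that attain the minimum somewhere contribute to roots; other lines are dominated. Here the surviving (envelope) indices are i = 3, i = 2, i = 1, i = 0.
Intersections between consecutive envelope lines give the roots: for adjacent envelope indices i < j the intersection is x = (a_i − a_j) / (j − i). Reading off the sorted break points: {-6, -4, 4}.
Verification: at each break x_0, at least two indices attain the minimum of min_i(a_i + i · x_0).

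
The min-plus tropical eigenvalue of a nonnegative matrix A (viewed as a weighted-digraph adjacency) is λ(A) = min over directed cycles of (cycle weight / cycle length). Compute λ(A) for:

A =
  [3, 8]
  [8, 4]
λ(A) = 3

Enumerate directed cycles and compute their means (weight / length). Sample:
  cycle 0 → 0: weight = 3, length = 1, mean = 3/1 ≈ 3.000
  cycle 1 → 1: weight = 4, length = 1, mean = 4/1 ≈ 4.000
  cycle 0 → 1 → 0: weight = 16, length = 2, mean = 16/2 ≈ 8.000
  cycle 1 → 0 → 1: weight = 16, length = 2, mean = 16/2 ≈ 8.000
Minimum mean = 3.000, attained e.g. along the cycle 0 → 0 with weight 3 and length 1. So λ(A) = 3/1 = 3.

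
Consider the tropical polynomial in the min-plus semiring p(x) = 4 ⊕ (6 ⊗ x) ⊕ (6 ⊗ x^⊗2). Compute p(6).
p(6) = 4

A tropical monomial a ⊗ x^⊗i evaluates to a + i · x. Evaluating each term at x = 6:
  Term 0 contributes 4 + 0 · 6 = 4
  Term 1 contributes 6 + 1 · 6 = 12
  Term 2 contributes 6 + 2 · 6 = 18
p(6) = ⊕ of these = min[4, 12, 18] = 4.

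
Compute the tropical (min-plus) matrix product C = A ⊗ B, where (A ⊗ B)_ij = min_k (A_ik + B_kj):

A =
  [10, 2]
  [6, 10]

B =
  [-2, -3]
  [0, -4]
A ⊗ B =
  [2, -2]
  [4, 3]

Apply the min-plus product entry-by-entry:
  C[0][0] = min over k of (A[0][0] + B[0][0] = 10 + -2 = 8, A[0][1] + B[1][0] = 2 + 0 = 2) = 2 (attained at k = 1)
  C[0][1] = min over k of (A[0][0] + B[0][1] = 10 + -3 = 7, A[0][1] + B[1][1] = 2 + -4 = -2) = -2 (attained at k = 1)
  C[1][0] = min over k of (A[1][0] + B[0][0] = 6 + -2 = 4, A[1][1] + B[1][0] = 10 + 0 = 10) = 4 (attained at k = 0)
  C[1][1] = min over k of (A[1][0] + B[0][1] = 6 + -3 = 3, A[1][1] + B[1][1] = 10 + -4 = 6) = 3 (attained at k = 0)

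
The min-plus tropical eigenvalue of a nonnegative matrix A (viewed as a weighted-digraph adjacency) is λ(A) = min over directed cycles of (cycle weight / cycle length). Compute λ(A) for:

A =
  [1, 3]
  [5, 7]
λ(A) = 1

Enumerate directed cycles and compute their means (weight / length). Sample:
  cycle 0 → 0: weight = 1, length = 1, mean = 1/1 ≈ 1.000
  cycle 1 → 1: weight = 7, length = 1, mean = 7/1 ≈ 7.000
  cycle 0 → 1 → 0: weight = 8, length = 2, mean = 8/2 ≈ 4.000
  cycle 1 → 0 → 1: weight = 8, length = 2, mean = 8/2 ≈ 4.000
Minimum mean = 1.000, attained e.g. along the cycle 0 → 0 with weight 1 and length 1. So λ(A) = 1/1 = 1.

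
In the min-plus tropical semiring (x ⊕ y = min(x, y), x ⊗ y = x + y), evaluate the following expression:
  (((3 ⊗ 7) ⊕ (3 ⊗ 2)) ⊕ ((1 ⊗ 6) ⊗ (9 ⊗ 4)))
(((3 ⊗ 7) ⊕ (3 ⊗ 2)) ⊕ ((1 ⊗ 6) ⊗ (9 ⊗ 4))) = 5

Expand innermost to outermost. Recall ⊕ takes the minimum of its arguments and ⊗ takes their sum. Working out the expression (((3 ⊗ 7) ⊕ (3 ⊗ 2)) ⊕ ((1 ⊗ 6) ⊗ (9 ⊗ 4))) gives 5.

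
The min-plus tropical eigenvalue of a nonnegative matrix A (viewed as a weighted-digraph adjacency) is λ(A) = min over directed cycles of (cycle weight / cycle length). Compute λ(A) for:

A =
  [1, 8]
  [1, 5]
λ(A) = 1

Enumerate directed cycles and compute their means (weight / length). Sample:
  cycle 0 → 0: weight = 1, length = 1, mean = 1/1 ≈ 1.000
  cycle 1 → 1: weight = 5, length = 1, mean = 5/1 ≈ 5.000
  cycle 0 → 1 → 0: weight = 9, length = 2, mean = 9/2 ≈ 4.500
  cycle 1 → 0 → 1: weight = 9, length = 2, mean = 9/2 ≈ 4.500
Minimum mean = 1.000, attained e.g. along the cycle 0 → 0 with weight 1 and length 1. So λ(A) = 1/1 = 1.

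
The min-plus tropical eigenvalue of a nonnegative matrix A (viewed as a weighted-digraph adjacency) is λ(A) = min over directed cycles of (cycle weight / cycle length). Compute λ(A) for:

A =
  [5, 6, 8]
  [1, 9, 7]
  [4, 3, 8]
λ(A) = 7/2

Enumerate directed cycles and compute their means (weight / length). Sample:
  cycle 0 → 0: weight = 5, length = 1, mean = 5/1 ≈ 5.000
  cycle 1 → 1: weight = 9, length = 1, mean = 9/1 ≈ 9.000
  cycle 2 → 2: weight = 8, length = 1, mean = 8/1 ≈ 8.000
  cycle 0 → 1 → 0: weight = 7, length = 2, mean = 7/2 ≈ 3.500
  cycle 0 → 2 → 0: weight = 12, length = 2, mean = 12/2 ≈ 6.000
  cycle 1 → 0 → 1: weight = 7, length = 2, mean = 7/2 ≈ 3.500
Minimum mean = 3.500, attained e.g. along the cycle 0 → 1 → 0 with weight 7 and length 2. So λ(A) = 7/2 = 7/2.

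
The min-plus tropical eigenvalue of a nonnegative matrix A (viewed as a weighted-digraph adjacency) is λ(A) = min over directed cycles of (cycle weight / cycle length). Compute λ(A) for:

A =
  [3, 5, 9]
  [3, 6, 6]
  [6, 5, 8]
λ(A) = 3

Enumerate directed cycles and compute their means (weight / length). Sample:
  cycle 0 → 0: weight = 3, length = 1, mean = 3/1 ≈ 3.000
  cycle 1 → 1: weight = 6, length = 1, mean = 6/1 ≈ 6.000
  cycle 2 → 2: weight = 8, length = 1, mean = 8/1 ≈ 8.000
  cycle 0 → 1 → 0: weight = 8, length = 2, mean = 8/2 ≈ 4.000
  cycle 0 → 2 → 0: weight = 15, length = 2, mean = 15/2 ≈ 7.500
  cycle 1 → 0 → 1: weight = 8, length = 2, mean = 8/2 ≈ 4.000
Minimum mean = 3.000, attained e.g. along the cycle 0 → 0 with weight 3 and length 1. So λ(A) = 3/1 = 3.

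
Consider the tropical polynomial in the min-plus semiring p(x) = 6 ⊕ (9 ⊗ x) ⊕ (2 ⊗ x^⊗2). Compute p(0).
p(0) = 2

A tropical monomial a ⊗ x^⊗i evaluates to a + i · x. Evaluating each term at x = 0:
  Term 0 contributes 6 + 0 · 0 = 6
  Term 1 contributes 9 + 1 · 0 = 9
  Term 2 contributes 2 + 2 · 0 = 2
p(0) = ⊕ of these = min[6, 9, 2] = 2.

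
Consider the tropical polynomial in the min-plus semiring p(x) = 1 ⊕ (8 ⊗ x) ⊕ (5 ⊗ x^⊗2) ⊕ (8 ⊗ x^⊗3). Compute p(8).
p(8) = 1

A tropical monomial a ⊗ x^⊗i evaluates to a + i · x. Evaluating each term at x = 8:
  Term 0 contributes 1 + 0 · 8 = 1
  Term 1 contributes 8 + 1 · 8 = 16
  Term 2 contributes 5 + 2 · 8 = 21
  Term 3 contributes 8 + 3 · 8 = 32
p(8) = ⊕ of these = min[1, 16, 21, 32] = 1.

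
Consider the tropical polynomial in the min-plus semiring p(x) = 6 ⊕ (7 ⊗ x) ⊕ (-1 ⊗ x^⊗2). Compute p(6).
p(6) = 6

A tropical monomial a ⊗ x^⊗i evaluates to a + i · x. Evaluating each term at x = 6:
  Term 0 contributes 6 + 0 · 6 = 6
  Term 1 contributes 7 + 1 · 6 = 13
  Term 2 contributes -1 + 2 · 6 = 11
p(6) = ⊕ of these = min[6, 13, 11] = 6.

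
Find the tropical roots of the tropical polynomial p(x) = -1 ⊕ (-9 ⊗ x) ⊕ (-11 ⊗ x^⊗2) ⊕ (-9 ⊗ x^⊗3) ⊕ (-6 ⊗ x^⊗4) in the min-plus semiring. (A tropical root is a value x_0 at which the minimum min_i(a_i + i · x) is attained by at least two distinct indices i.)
Roots: {-3, -2, 2, 8}

Each tropical root is a break point of the lower envelope of the lines y = a_i + i · x (there are 5 lines, with slopes 0, 1, ..., 4). Only the lines that attain the minimum somewhere contribute to roots; other lines are dominated. Here the surviving (envelope) indices are i = 4, i = 3, i = 2, i = 1, i = 0.
Intersections between consecutive envelope lines give the roots: for adjacent envelope indices i < j the intersection is x = (a_i − a_j) / (j − i). Reading off the sorted break points: {-3, -2, 2, 8}.
Verification: at each break x_0, at least two indices attain the minimum of min_i(a_i + i · x_0).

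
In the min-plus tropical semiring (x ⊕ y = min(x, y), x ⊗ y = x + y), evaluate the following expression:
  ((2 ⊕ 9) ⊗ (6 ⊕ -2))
((2 ⊕ 9) ⊗ (6 ⊕ -2)) = 0

Expand innermost to outermost. Recall ⊕ takes the minimum of its arguments and ⊗ takes their sum. Working out the expression ((2 ⊕ 9) ⊗ (6 ⊕ -2)) gives 0.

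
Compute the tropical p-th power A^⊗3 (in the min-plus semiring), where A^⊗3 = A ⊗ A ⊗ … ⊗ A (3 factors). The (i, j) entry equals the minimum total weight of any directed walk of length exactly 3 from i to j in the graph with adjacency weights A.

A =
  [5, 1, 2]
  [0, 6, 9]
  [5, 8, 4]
A^⊗3 =
  [6, 2, 3]
  [1, 6, 6]
  [6, 9, 10]

Each entry (A^⊗3)_ij equals the minimum over all length-3 walks i = v_0 → v_1 → … → v_3 = j of Σ_t A[v_t][v_{t+1}]. For example, for (i, j) = (0, 2) we minimise over 9 possible intermediate vertex sequences; the minimum is 3, attained along the walk 0 → 1 → 0 → 2.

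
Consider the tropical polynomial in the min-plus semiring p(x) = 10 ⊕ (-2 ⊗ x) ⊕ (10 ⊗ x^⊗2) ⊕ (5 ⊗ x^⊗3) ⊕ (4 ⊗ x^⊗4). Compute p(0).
p(0) = -2

A tropical monomial a ⊗ x^⊗i evaluates to a + i · x. Evaluating each term at x = 0:
  Term 0 contributes 10 + 0 · 0 = 10
  Term 1 contributes -2 + 1 · 0 = -2
  Term 2 contributes 10 + 2 · 0 = 10
  Term 3 contributes 5 + 3 · 0 = 5
  Term 4 contributes 4 + 4 · 0 = 4
p(0) = ⊕ of these = min[10, -2, 10, 5, 4] = -2.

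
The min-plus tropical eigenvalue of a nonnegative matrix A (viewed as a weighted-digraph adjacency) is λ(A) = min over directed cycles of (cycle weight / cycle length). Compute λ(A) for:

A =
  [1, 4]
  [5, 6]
λ(A) = 1

Enumerate directed cycles and compute their means (weight / length). Sample:
  cycle 0 → 0: weight = 1, length = 1, mean = 1/1 ≈ 1.000
  cycle 1 → 1: weight = 6, length = 1, mean = 6/1 ≈ 6.000
  cycle 0 → 1 → 0: weight = 9, length = 2, mean = 9/2 ≈ 4.500
  cycle 1 → 0 → 1: weight = 9, length = 2, mean = 9/2 ≈ 4.500
Minimum mean = 1.000, attained e.g. along the cycle 0 → 0 with weight 1 and length 1. So λ(A) = 1/1 = 1.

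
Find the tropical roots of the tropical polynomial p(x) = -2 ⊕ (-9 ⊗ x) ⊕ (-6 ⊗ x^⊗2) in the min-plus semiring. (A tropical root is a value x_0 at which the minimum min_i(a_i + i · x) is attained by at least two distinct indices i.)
Roots: {-3, 7}

Each tropical root is a break point of the lower envelope of the lines y = a_i + i · x (there are 3 lines, with slopes 0, 1, ..., 2). Only the lines that attain the minimum somewhere contribute to roots; other lines are dominated. Here the surviving (envelope) indices are i = 2, i = 1, i = 0.
Intersections between consecutive envelope lines give the roots: for adjacent envelope indices i < j the intersection is x = (a_i − a_j) / (j − i). Reading off the sorted break points: {-3, 7}.
Verification: at each break x_0, at least two indices attain the minimum of min_i(a_i + i · x_0).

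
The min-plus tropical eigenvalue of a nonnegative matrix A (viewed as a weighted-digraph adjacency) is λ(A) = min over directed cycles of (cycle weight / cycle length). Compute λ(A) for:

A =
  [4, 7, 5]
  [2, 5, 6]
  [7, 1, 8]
λ(A) = 8/3

Enumerate directed cycles and compute their means (weight / length). Sample:
  cycle 0 → 0: weight = 4, length = 1, mean = 4/1 ≈ 4.000
  cycle 1 → 1: weight = 5, length = 1, mean = 5/1 ≈ 5.000
  cycle 2 → 2: weight = 8, length = 1, mean = 8/1 ≈ 8.000
  cycle 0 → 1 → 0: weight = 9, length = 2, mean = 9/2 ≈ 4.500
  cycle 0 → 2 → 0: weight = 12, length = 2, mean = 12/2 ≈ 6.000
  cycle 1 → 0 → 1: weight = 9, length = 2, mean = 9/2 ≈ 4.500
Minimum mean = 2.667, attained e.g. along the cycle 0 → 2 → 1 → 0 with weight 8 and length 3. So λ(A) = 8/3 = 8/3.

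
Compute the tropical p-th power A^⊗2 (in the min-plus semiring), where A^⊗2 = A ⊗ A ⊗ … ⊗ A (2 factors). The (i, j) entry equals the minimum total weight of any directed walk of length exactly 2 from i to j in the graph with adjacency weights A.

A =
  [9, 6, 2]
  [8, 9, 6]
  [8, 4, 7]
A^⊗2 =
  [10, 6, 9]
  [14, 10, 10]
  [12, 11, 10]

Each entry (A^⊗2)_ij equals the minimum over all length-2 walks i = v_0 → v_1 → … → v_2 = j of Σ_t A[v_t][v_{t+1}]. For example, for (i, j) = (0, 2) we minimise over 3 possible intermediate vertex sequences; the minimum is 9, attained along the walk 0 → 2 → 2.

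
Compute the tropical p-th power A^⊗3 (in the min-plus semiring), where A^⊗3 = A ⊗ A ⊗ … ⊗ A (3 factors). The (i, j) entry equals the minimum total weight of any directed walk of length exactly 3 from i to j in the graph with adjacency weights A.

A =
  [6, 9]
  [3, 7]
A^⊗3 =
  [18, 21]
  [15, 18]

Each entry (A^⊗3)_ij equals the minimum over all length-3 walks i = v_0 → v_1 → … → v_3 = j of Σ_t A[v_t][v_{t+1}]. For example, for (i, j) = (0, 1) we minimise over 4 possible intermediate vertex sequences; the minimum is 21, attained along the walk 0 → 0 → 0 → 1.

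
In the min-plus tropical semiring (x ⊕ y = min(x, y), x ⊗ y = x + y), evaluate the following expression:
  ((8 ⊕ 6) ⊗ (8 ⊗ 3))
((8 ⊕ 6) ⊗ (8 ⊗ 3)) = 17

Expand innermost to outermost. Recall ⊕ takes the minimum of its arguments and ⊗ takes their sum. Working out the expression ((8 ⊕ 6) ⊗ (8 ⊗ 3)) gives 17.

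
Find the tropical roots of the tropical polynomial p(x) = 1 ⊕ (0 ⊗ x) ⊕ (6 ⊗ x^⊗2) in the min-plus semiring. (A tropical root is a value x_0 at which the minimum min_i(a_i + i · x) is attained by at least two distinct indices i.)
Roots: {-6, 1}

Each tropical root is a break point of the lower envelope of the lines y = a_i + i · x (there are 3 lines, with slopes 0, 1, ..., 2). Only the lines that attain the minimum somewhere contribute to roots; other lines are dominated. Here the surviving (envelope) indices are i = 2, i = 1, i = 0.
Intersections between consecutive envelope lines give the roots: for adjacent envelope indices i < j the intersection is x = (a_i − a_j) / (j − i). Reading off the sorted break points: {-6, 1}.
Verification: at each break x_0, at least two indices attain the minimum of min_i(a_i + i · x_0).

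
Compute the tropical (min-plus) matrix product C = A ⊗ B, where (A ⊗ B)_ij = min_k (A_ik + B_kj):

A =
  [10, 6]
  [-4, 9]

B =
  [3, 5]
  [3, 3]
A ⊗ B =
  [9, 9]
  [-1, 1]

Apply the min-plus product entry-by-entry:
  C[0][0] = min over k of (A[0][0] + B[0][0] = 10 + 3 = 13, A[0][1] + B[1][0] = 6 + 3 = 9) = 9 (attained at k = 1)
  C[0][1] = min over k of (A[0][0] + B[0][1] = 10 + 5 = 15, A[0][1] + B[1][1] = 6 + 3 = 9) = 9 (attained at k = 1)
  C[1][0] = min over k of (A[1][0] + B[0][0] = -4 + 3 = -1, A[1][1] + B[1][0] = 9 + 3 = 12) = -1 (attained at k = 0)
  C[1][1] = min over k of (A[1][0] + B[0][1] = -4 + 5 = 1, A[1][1] + B[1][1] = 9 + 3 = 12) = 1 (attained at k = 0)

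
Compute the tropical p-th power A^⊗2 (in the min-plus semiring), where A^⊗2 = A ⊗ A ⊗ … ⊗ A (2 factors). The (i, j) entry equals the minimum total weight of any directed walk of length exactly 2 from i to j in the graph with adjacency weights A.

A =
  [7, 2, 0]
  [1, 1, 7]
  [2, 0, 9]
A^⊗2 =
  [2, 0, 7]
  [2, 2, 1]
  [1, 1, 2]

Each entry (A^⊗2)_ij equals the minimum over all length-2 walks i = v_0 → v_1 → … → v_2 = j of Σ_t A[v_t][v_{t+1}]. For example, for (i, j) = (0, 2) we minimise over 3 possible intermediate vertex sequences; the minimum is 7, attained along the walk 0 → 0 → 2.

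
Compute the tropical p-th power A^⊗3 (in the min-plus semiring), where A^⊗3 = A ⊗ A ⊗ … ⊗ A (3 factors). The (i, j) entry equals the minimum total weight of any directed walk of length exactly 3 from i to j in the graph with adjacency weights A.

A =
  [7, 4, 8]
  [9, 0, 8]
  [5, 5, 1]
A^⊗3 =
  [13, 4, 10]
  [9, 0, 8]
  [7, 5, 3]

Each entry (A^⊗3)_ij equals the minimum over all length-3 walks i = v_0 → v_1 → … → v_3 = j of Σ_t A[v_t][v_{t+1}]. For example, for (i, j) = (0, 2) we minimise over 9 possible intermediate vertex sequences; the minimum is 10, attained along the walk 0 → 2 → 2 → 2.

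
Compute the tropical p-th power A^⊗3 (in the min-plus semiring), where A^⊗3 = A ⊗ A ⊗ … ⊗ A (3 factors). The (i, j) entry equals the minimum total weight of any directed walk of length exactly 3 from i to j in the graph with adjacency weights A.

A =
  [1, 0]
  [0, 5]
A^⊗3 =
  [1, 0]
  [0, 1]

Each entry (A^⊗3)_ij equals the minimum over all length-3 walks i = v_0 → v_1 → … → v_3 = j of Σ_t A[v_t][v_{t+1}]. For example, for (i, j) = (0, 1) we minimise over 4 possible intermediate vertex sequences; the minimum is 0, attained along the walk 0 → 1 → 0 → 1.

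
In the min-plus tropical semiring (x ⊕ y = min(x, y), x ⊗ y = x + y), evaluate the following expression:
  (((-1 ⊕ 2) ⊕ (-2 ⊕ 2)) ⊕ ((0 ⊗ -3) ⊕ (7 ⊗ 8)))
(((-1 ⊕ 2) ⊕ (-2 ⊕ 2)) ⊕ ((0 ⊗ -3) ⊕ (7 ⊗ 8))) = -3

Expand innermost to outermost. Recall ⊕ takes the minimum of its arguments and ⊗ takes their sum. Working out the expression (((-1 ⊕ 2) ⊕ (-2 ⊕ 2)) ⊕ ((0 ⊗ -3) ⊕ (7 ⊗ 8))) gives -3.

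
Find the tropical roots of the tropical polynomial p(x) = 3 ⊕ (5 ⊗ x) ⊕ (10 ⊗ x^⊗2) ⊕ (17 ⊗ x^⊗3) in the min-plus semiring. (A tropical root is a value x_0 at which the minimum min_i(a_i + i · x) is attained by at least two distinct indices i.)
Roots: {-7, -5, -2}

Each tropical root is a break point of the lower envelope of the lines y = a_i + i · x (there are 4 lines, with slopes 0, 1, ..., 3). Only the lines that attain the minimum somewhere contribute to roots; other lines are dominated. Here the surviving (envelope) indices are i = 3, i = 2, i = 1, i = 0.
Intersections between consecutive envelope lines give the roots: for adjacent envelope indices i < j the intersection is x = (a_i − a_j) / (j − i). Reading off the sorted break points: {-7, -5, -2}.
Verification: at each break x_0, at least two indices attain the minimum of min_i(a_i + i · x_0).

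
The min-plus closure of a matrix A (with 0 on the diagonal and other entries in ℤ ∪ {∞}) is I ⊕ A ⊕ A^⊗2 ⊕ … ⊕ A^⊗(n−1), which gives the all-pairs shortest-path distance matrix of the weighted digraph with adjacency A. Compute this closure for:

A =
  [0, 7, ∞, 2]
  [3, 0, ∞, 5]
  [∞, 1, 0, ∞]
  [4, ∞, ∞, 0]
Closure =
  [0, 7, ∞, 2]
  [3, 0, ∞, 5]
  [4, 1, 0, 6]
  [4, 11, ∞, 0]

This is the Floyd-Warshall all-pairs shortest-path computation. For each intermediate vertex k = 0, 1, …, 3, update dist[i][j] ← min(dist[i][j], dist[i][k] + dist[k][j]). The final matrix gives, for each (i, j), the minimum total weight of any directed path from i to j (possibly empty when i = j).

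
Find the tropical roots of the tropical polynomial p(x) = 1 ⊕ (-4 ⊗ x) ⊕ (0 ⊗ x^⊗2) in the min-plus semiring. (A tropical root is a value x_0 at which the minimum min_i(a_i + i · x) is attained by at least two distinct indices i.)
Roots: {-4, 5}

Each tropical root is a break point of the lower envelope of the lines y = a_i + i · x (there are 3 lines, with slopes 0, 1, ..., 2). Only the lines that attain the minimum somewhere contribute to roots; other lines are dominated. Here the surviving (envelope) indices are i = 2, i = 1, i = 0.
Intersections between consecutive envelope lines give the roots: for adjacent envelope indices i < j the intersection is x = (a_i − a_j) / (j − i). Reading off the sorted break points: {-4, 5}.
Verification: at each break x_0, at least two indices attain the minimum of min_i(a_i + i · x_0).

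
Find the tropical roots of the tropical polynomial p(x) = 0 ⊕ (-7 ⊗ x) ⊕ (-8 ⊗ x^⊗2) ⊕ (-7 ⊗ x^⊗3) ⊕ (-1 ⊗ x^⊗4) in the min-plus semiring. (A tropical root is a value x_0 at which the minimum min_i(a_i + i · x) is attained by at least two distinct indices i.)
Roots: {-6, -1, 1, 7}

Each tropical root is a break point of the lower envelope of the lines y = a_i + i · x (there are 5 lines, with slopes 0, 1, ..., 4). Only the lines that attain the minimum somewhere contribute to roots; other lines are dominated. Here the surviving (envelope) indices are i = 4, i = 3, i = 2, i = 1, i = 0.
Intersections between consecutive envelope lines give the roots: for adjacent envelope indices i < j the intersection is x = (a_i − a_j) / (j − i). Reading off the sorted break points: {-6, -1, 1, 7}.
Verification: at each break x_0, at least two indices attain the minimum of min_i(a_i + i · x_0).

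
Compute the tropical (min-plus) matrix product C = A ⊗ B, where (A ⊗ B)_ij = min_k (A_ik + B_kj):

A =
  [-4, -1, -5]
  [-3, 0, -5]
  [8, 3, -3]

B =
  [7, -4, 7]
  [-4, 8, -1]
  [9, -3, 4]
A ⊗ B =
  [-5, -8, -2]
  [-4, -8, -1]
  [-1, -6, 1]

Apply the min-plus product entry-by-entry:
  C[0][0] = min over k of (A[0][0] + B[0][0] = -4 + 7 = 3, A[0][1] + B[1][0] = -1 + -4 = -5, A[0][2] + B[2][0] = -5 + 9 = 4) = -5 (attained at k = 1)
  C[0][1] = min over k of (A[0][0] + B[0][1] = -4 + -4 = -8, A[0][1] + B[1][1] = -1 + 8 = 7, A[0][2] + B[2][1] = -5 + -3 = -8) = -8 (attained at k = 0)
  C[0][2] = min over k of (A[0][0] + B[0][2] = -4 + 7 = 3, A[0][1] + B[1][2] = -1 + -1 = -2, A[0][2] + B[2][2] = -5 + 4 = -1) = -2 (attained at k = 1)
  C[1][0] = min over k of (A[1][0] + B[0][0] = -3 + 7 = 4, A[1][1] + B[1][0] = 0 + -4 = -4, A[1][2] + B[2][0] = -5 + 9 = 4) = -4 (attained at k = 1)
  C[1][1] = min over k of (A[1][0] + B[0][1] = -3 + -4 = -7, A[1][1] + B[1][1] = 0 + 8 = 8, A[1][2] + B[2][1] = -5 + -3 = -8) = -8 (attained at k = 2)
  C[1][2] = min over k of (A[1][0] + B[0][2] = -3 + 7 = 4, A[1][1] + B[1][2] = 0 + -1 = -1, A[1][2] + B[2][2] = -5 + 4 = -1) = -1 (attained at k = 1)
  C[2][0] = min over k of (A[2][0] + B[0][0] = 8 + 7 = 15, A[2][1] + B[1][0] = 3 + -4 = -1, A[2][2] + B[2][0] = -3 + 9 = 6) = -1 (attained at k = 1)
  C[2][1] = min over k of (A[2][0] + B[0][1] = 8 + -4 = 4, A[2][1] + B[1][1] = 3 + 8 = 11, A[2][2] + B[2][1] = -3 + -3 = -6) = -6 (attained at k = 2)
  C[2][2] = min over k of (A[2][0] + B[0][2] = 8 + 7 = 15, A[2][1] + B[1][2] = 3 + -1 = 2, A[2][2] + B[2][2] = -3 + 4 = 1) = 1 (attained at k = 2)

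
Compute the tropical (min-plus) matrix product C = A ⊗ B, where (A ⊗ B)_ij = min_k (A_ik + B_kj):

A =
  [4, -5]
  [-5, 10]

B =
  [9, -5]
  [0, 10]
A ⊗ B =
  [-5, -1]
  [4, -10]

Apply the min-plus product entry-by-entry:
  C[0][0] = min over k of (A[0][0] + B[0][0] = 4 + 9 = 13, A[0][1] + B[1][0] = -5 + 0 = -5) = -5 (attained at k = 1)
  C[0][1] = min over k of (A[0][0] + B[0][1] = 4 + -5 = -1, A[0][1] + B[1][1] = -5 + 10 = 5) = -1 (attained at k = 0)
  C[1][0] = min over k of (A[1][0] + B[0][0] = -5 + 9 = 4, A[1][1] + B[1][0] = 10 + 0 = 10) = 4 (attained at k = 0)
  C[1][1] = min over k of (A[1][0] + B[0][1] = -5 + -5 = -10, A[1][1] + B[1][1] = 10 + 10 = 20) = -10 (attained at k = 0)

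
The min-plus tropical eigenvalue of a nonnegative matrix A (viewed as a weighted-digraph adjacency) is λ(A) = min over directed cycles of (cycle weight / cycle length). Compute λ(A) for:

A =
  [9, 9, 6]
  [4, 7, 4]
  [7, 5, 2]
λ(A) = 2

Enumerate directed cycles and compute their means (weight / length). Sample:
  cycle 0 → 0: weight = 9, length = 1, mean = 9/1 ≈ 9.000
  cycle 1 → 1: weight = 7, length = 1, mean = 7/1 ≈ 7.000
  cycle 2 → 2: weight = 2, length = 1, mean = 2/1 ≈ 2.000
  cycle 0 → 1 → 0: weight = 13, length = 2, mean = 13/2 ≈ 6.500
  cycle 0 → 2 → 0: weight = 13, length = 2, mean = 13/2 ≈ 6.500
  cycle 1 → 0 → 1: weight = 13, length = 2, mean = 13/2 ≈ 6.500
Minimum mean = 2.000, attained e.g. along the cycle 2 → 2 with weight 2 and length 1. So λ(A) = 2/1 = 2.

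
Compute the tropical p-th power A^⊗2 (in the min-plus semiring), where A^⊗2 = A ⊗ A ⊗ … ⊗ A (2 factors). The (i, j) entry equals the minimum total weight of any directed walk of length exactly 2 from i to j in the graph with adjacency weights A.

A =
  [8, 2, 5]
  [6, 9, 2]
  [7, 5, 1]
A^⊗2 =
  [8, 10, 4]
  [9, 7, 3]
  [8, 6, 2]

Each entry (A^⊗2)_ij equals the minimum over all length-2 walks i = v_0 → v_1 → … → v_2 = j of Σ_t A[v_t][v_{t+1}]. For example, for (i, j) = (0, 2) we minimise over 3 possible intermediate vertex sequences; the minimum is 4, attained along the walk 0 → 1 → 2.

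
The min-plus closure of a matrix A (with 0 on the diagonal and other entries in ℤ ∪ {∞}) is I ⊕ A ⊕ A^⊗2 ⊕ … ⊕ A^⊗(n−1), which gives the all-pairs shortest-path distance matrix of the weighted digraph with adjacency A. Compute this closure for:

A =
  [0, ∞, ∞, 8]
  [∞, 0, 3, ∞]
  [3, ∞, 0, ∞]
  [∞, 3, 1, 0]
Closure =
  [0, 11, 9, 8]
  [6, 0, 3, 14]
  [3, 14, 0, 11]
  [4, 3, 1, 0]

This is the Floyd-Warshall all-pairs shortest-path computation. For each intermediate vertex k = 0, 1, …, 3, update dist[i][j] ← min(dist[i][j], dist[i][k] + dist[k][j]). The final matrix gives, for each (i, j), the minimum total weight of any directed path from i to j (possibly empty when i = j).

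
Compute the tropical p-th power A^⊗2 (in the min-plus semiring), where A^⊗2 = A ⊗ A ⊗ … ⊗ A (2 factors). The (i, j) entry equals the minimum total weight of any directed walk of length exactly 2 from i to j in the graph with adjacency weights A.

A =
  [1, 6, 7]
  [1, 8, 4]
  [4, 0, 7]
A^⊗2 =
  [2, 7, 8]
  [2, 4, 8]
  [1, 7, 4]

Each entry (A^⊗2)_ij equals the minimum over all length-2 walks i = v_0 → v_1 → … → v_2 = j of Σ_t A[v_t][v_{t+1}]. For example, for (i, j) = (0, 2) we minimise over 3 possible intermediate vertex sequences; the minimum is 8, attained along the walk 0 → 0 → 2.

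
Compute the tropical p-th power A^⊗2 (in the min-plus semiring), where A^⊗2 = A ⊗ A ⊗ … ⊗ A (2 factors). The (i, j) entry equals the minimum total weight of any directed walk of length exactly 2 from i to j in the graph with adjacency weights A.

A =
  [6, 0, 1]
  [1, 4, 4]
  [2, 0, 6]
A^⊗2 =
  [1, 1, 4]
  [5, 1, 2]
  [1, 2, 3]

Each entry (A^⊗2)_ij equals the minimum over all length-2 walks i = v_0 → v_1 → … → v_2 = j of Σ_t A[v_t][v_{t+1}]. For example, for (i, j) = (0, 2) we minimise over 3 possible intermediate vertex sequences; the minimum is 4, attained along the walk 0 → 1 → 2.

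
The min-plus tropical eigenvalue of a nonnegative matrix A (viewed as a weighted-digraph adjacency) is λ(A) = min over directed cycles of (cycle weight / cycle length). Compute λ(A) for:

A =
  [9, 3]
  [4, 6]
λ(A) = 7/2

Enumerate directed cycles and compute their means (weight / length). Sample:
  cycle 0 → 0: weight = 9, length = 1, mean = 9/1 ≈ 9.000
  cycle 1 → 1: weight = 6, length = 1, mean = 6/1 ≈ 6.000
  cycle 0 → 1 → 0: weight = 7, length = 2, mean = 7/2 ≈ 3.500
  cycle 1 → 0 → 1: weight = 7, length = 2, mean = 7/2 ≈ 3.500
Minimum mean = 3.500, attained e.g. along the cycle 0 → 1 → 0 with weight 7 and length 2. So λ(A) = 7/2 = 7/2.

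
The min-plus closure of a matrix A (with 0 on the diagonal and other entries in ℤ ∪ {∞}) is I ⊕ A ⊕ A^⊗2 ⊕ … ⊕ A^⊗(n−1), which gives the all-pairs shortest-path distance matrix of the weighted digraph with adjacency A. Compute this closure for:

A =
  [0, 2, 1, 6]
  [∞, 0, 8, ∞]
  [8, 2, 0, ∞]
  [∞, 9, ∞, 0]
Closure =
  [0, 2, 1, 6]
  [16, 0, 8, 22]
  [8, 2, 0, 14]
  [25, 9, 17, 0]

This is the Floyd-Warshall all-pairs shortest-path computation. For each intermediate vertex k = 0, 1, …, 3, update dist[i][j] ← min(dist[i][j], dist[i][k] + dist[k][j]). The final matrix gives, for each (i, j), the minimum total weight of any directed path from i to j (possibly empty when i = j).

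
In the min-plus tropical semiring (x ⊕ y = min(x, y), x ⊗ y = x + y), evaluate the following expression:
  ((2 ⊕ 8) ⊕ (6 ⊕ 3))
((2 ⊕ 8) ⊕ (6 ⊕ 3)) = 2

Expand innermost to outermost. Recall ⊕ takes the minimum of its arguments and ⊗ takes their sum. Working out the expression ((2 ⊕ 8) ⊕ (6 ⊕ 3)) gives 2.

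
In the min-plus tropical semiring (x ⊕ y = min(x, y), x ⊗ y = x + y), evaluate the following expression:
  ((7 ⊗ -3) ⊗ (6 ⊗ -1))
((7 ⊗ -3) ⊗ (6 ⊗ -1)) = 9

Expand innermost to outermost. Recall ⊕ takes the minimum of its arguments and ⊗ takes their sum. Working out the expression ((7 ⊗ -3) ⊗ (6 ⊗ -1)) gives 9.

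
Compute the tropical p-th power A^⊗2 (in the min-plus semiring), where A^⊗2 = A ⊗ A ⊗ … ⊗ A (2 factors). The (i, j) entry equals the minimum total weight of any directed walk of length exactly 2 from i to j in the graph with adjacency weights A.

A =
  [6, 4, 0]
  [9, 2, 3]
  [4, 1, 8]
A^⊗2 =
  [4, 1, 6]
  [7, 4, 5]
  [10, 3, 4]

Each entry (A^⊗2)_ij equals the minimum over all length-2 walks i = v_0 → v_1 → … → v_2 = j of Σ_t A[v_t][v_{t+1}]. For example, for (i, j) = (0, 2) we minimise over 3 possible intermediate vertex sequences; the minimum is 6, attained along the walk 0 → 0 → 2.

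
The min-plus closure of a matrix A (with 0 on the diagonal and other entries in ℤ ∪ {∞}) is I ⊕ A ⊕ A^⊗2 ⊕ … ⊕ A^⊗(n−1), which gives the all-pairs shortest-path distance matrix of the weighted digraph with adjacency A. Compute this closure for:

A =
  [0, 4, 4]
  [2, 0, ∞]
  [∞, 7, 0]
Closure =
  [0, 4, 4]
  [2, 0, 6]
  [9, 7, 0]

This is the Floyd-Warshall all-pairs shortest-path computation. For each intermediate vertex k = 0, 1, …, 2, update dist[i][j] ← min(dist[i][j], dist[i][k] + dist[k][j]). The final matrix gives, for each (i, j), the minimum total weight of any directed path from i to j (possibly empty when i = j).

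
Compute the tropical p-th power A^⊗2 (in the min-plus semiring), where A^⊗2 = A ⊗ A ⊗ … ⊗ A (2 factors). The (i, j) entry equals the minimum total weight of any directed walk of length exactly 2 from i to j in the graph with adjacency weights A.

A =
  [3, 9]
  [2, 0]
A^⊗2 =
  [6, 9]
  [2, 0]

Each entry (A^⊗2)_ij equals the minimum over all length-2 walks i = v_0 → v_1 → … → v_2 = j of Σ_t A[v_t][v_{t+1}]. For example, for (i, j) = (0, 1) we minimise over 2 possible intermediate vertex sequences; the minimum is 9, attained along the walk 0 → 1 → 1.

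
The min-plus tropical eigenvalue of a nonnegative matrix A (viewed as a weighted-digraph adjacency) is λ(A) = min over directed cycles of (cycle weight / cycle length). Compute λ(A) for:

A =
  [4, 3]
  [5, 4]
λ(A) = 4

Enumerate directed cycles and compute their means (weight / length). Sample:
  cycle 0 → 0: weight = 4, length = 1, mean = 4/1 ≈ 4.000
  cycle 1 → 1: weight = 4, length = 1, mean = 4/1 ≈ 4.000
  cycle 0 → 1 → 0: weight = 8, length = 2, mean = 8/2 ≈ 4.000
  cycle 1 → 0 → 1: weight = 8, length = 2, mean = 8/2 ≈ 4.000
Minimum mean = 4.000, attained e.g. along the cycle 0 → 0 with weight 4 and length 1. So λ(A) = 4/1 = 4.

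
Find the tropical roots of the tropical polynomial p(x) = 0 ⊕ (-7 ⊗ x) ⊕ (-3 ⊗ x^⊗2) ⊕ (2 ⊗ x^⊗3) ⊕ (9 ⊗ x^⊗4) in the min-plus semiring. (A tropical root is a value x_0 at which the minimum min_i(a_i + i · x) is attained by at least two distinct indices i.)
Roots: {-7, -5, -4, 7}

Each tropical root is a break point of the lower envelope of the lines y = a_i + i · x (there are 5 lines, with slopes 0, 1, ..., 4). Only the lines that attain the minimum somewhere contribute to roots; other lines are dominated. Here the surviving (envelope) indices are i = 4, i = 3, i = 2, i = 1, i = 0.
Intersections between consecutive envelope lines give the roots: for adjacent envelope indices i < j the intersection is x = (a_i − a_j) / (j − i). Reading off the sorted break points: {-7, -5, -4, 7}.
Verification: at each break x_0, at least two indices attain the minimum of min_i(a_i + i · x_0).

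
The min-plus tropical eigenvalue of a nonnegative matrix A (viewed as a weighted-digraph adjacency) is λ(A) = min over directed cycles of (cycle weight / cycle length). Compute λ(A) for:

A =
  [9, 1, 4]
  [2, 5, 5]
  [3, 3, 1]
λ(A) = 1

Enumerate directed cycles and compute their means (weight / length). Sample:
  cycle 0 → 0: weight = 9, length = 1, mean = 9/1 ≈ 9.000
  cycle 1 → 1: weight = 5, length = 1, mean = 5/1 ≈ 5.000
  cycle 2 → 2: weight = 1, length = 1, mean = 1/1 ≈ 1.000
  cycle 0 → 1 → 0: weight = 3, length = 2, mean = 3/2 ≈ 1.500
  cycle 0 → 2 → 0: weight = 7, length = 2, mean = 7/2 ≈ 3.500
  cycle 1 → 0 → 1: weight = 3, length = 2, mean = 3/2 ≈ 1.500
Minimum mean = 1.000, attained e.g. along the cycle 2 → 2 with weight 1 and length 1. So λ(A) = 1/1 = 1.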